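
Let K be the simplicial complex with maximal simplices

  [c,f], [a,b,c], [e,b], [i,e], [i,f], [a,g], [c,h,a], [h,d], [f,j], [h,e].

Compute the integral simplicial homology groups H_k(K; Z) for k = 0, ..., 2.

H_0 = Z,  H_1 = Z^2,  H_2 = 0.

K has 10 vertices, 13 edges, 2 triangles.
rank ∂_0 = 0, rank ∂_1 = 9 ⇒ b_0 = 10 − 0 − 9 = 1; all invariant factors of ∂_1 are 1 so no torsion. So H_0 ≅ Z.
rank ∂_1 = 9, rank ∂_2 = 2 ⇒ b_1 = 13 − 9 − 2 = 2; all invariant factors of ∂_2 are 1 so no torsion. So H_1 ≅ Z^2.
rank ∂_2 = 2, rank ∂_3 = 0 ⇒ b_2 = 2 − 2 − 0 = 0. So H_2 ≅ 0.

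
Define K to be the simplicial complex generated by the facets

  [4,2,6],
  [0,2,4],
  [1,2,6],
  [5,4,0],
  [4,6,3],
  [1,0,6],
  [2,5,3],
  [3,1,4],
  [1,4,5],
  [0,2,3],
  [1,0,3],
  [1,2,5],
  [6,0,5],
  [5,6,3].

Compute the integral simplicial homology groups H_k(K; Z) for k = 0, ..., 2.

H_0 = Z,  H_1 = Z^2,  H_2 = Z.

Fix the vertex order 0 < 1 < 2 < 3 < 4 < 5 < 6 and write every simplex with vertices in increasing order. Then dim K = 2 and the simplices of K are:

  0-simplices (7): [0], [1], [2], [3], [4], [5], [6]
  1-simplices (21): [0,1], [0,2], [0,3], [0,4], [0,5], [0,6], [1,2], [1,3], [1,4], [1,5], [1,6], [2,3], [2,4], [2,5], [2,6], [3,4], [3,5], [3,6], [4,5], [4,6], [5,6]
  2-simplices (14): [0,1,3], [0,1,6], [0,2,3], [0,2,4], [0,4,5], [0,5,6], [1,2,5], [1,2,6], [1,3,4], [1,4,5], [2,3,5], [2,4,6], [3,4,6], [3,5,6]

Hence C_0 ≅ Z^7, C_1 ≅ Z^21, C_2 ≅ Z^14.

Boundary ∂_1: C_1 → C_0 is given by ∂[p,q] = [q] − [p]. For instance
  ∂[0,4] = [4] − [0].
The resulting 7×21 matrix has rank 6, and its Smith normal form has invariant factors (1,1,1,1,1,1).

Boundary ∂_2: C_2 → C_1 sends each 2-simplex [p,q,r] to [q,r] − [p,r] + [p,q]. For instance
  ∂[1,4,5] = [4,5] − [1,5] + [1,4],
  ∂[2,4,6] = [4,6] − [2,6] + [2,4].
As a 21×14 matrix over Z this has rank 13, with invariant factors (1,1,1,1,1,1,1,1,1,1,1,1,1).

Now H_k = ker ∂_k / im ∂_{k+1}, so:

  H_0: rank C_0 − rank ∂_1 = 7 − 6 = 1, and the invariant factors of ∂_1 are all 1, so H_0 ≅ Z.
  H_1: rank ker ∂_1 − rank ∂_2 = (21 − 6) − 13 = 2, and the invariant factors of ∂_2 are all 1, so H_1 ≅ Z^2.
  H_2: rank ker ∂_2 − rank ∂_3 = (14 − 13) − 0 = 1, and there is no ∂_3, so H_2 ≅ Z.

(K is a triangulation of the torus T^2.)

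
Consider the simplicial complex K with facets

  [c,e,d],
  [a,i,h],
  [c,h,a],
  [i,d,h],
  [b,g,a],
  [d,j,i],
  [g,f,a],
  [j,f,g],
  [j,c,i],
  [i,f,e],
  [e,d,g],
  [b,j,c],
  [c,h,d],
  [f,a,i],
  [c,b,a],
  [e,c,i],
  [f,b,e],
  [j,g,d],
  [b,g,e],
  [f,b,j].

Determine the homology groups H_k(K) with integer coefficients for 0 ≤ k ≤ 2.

Order the vertices as a < b < c < d < e < f < g < h < i < j. Listing each simplex with vertices in this order, K has dimension 2 with simplices:

  0-simplices (10): a, b, c, d, e, f, g, h, i, j
  1-simplices (30): ab, ac, af, ag, ah, ai, bc, be, bf, bg, bj, cd, ce, ch, ci, cj, de, dg, dh, di, dj, ef, eg, ei, fg, fi, fj, gj, hi, ij
  2-simplices (20): abc, abg, ach, afg, afi, ahi, bcj, bef, beg, bfj, cde, cdh, cei, cij, deg, dgj, dhi, dij, efi, fgj

Hence C_0 ≅ Z^10, C_1 ≅ Z^30, C_2 ≅ Z^20.

∂_1: C_1 → C_0 maps an edge to its endpoints' difference, ∂[p,q] = q − p. For instance
  ∂cd = d − c.
As a 10×30 matrix over Z this has rank 9, with invariant factors (1,1,1,1,1,1,1,1,1).

The boundary map ∂_2: C_2 → C_1 maps a triangle to the signed sum of its edges. For instance
  ∂bcj = cj − bj + bc,
  ∂dgj = gj − dj + dg.
This gives a 30×20 integer matrix of rank 20; reducing to Smith normal form yields diagonal entries (1,1,1,1,1,1,1,1,1,1,1,1,1,1,1,1,1,1,1,2).

Computing H_k = (kernel of ∂_k) / (image of ∂_{k+1}):

  H_0: rank C_0 − rank ∂_1 = 10 − 9 = 1, and the invariant factors of ∂_1 are all 1, so H_0 = Z.
  H_1: rank ker ∂_1 − rank ∂_2 = (30 − 9) − 20 = 1, and ∂_2 has invariant factor 2 > 1, so H_1 = Z ⊕ Z_2.
  H_2: rank ker ∂_2 − rank ∂_3 = (20 − 20) − 0 = 0, and there is no ∂_3, so H_2 = 0.

H_0 ≅ Z,  H_1 ≅ Z ⊕ Z_2,  H_2 = 0.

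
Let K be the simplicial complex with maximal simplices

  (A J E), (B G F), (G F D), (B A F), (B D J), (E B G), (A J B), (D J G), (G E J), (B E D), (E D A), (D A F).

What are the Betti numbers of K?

We work with the vertex ordering A < B < D < E < F < G < J. The simplices of K, each written with vertices in increasing order, are:

  0-simplices (7): A, B, D, E, F, G, J
  1-simplices (18): AB, AD, AE, AF, AJ, BD, BE, BF, BG, BJ, DE, DF, DG, DJ, EG, EJ, FG, GJ
  2-simplices (12): ABF, ABJ, ADE, ADF, AEJ, BDE, BDJ, BEG, BFG, DFG, DGJ, EGJ

Hence C_0 ≅ Z^7, C_1 ≅ Z^18, C_2 ≅ Z^12.

Boundary ∂_1: C_1 → C_0 maps an edge to its endpoints' difference, ∂[p,q] = q − p. For instance
  ∂BF = F − B.
The resulting 7×18 matrix has rank 6, and its Smith normal form has invariant factors (1,1,1,1,1,1).

Boundary ∂_2: C_2 → C_1 acts by ∂[p,q,r] = [q,r] − [p,r] + [p,q]. For instance
  ∂AEJ = EJ − AJ + AE,
  ∂ABF = BF − AF + AB.
The 18×12 boundary matrix has rank 12 and Smith normal form diag(1,1,1,1,1,1,1,1,1,1,1,2).

Computing H_k = (kernel of ∂_k) / (image of ∂_{k+1}):

  H_0: rank C_0 − rank ∂_1 = 7 − 6 = 1, and the invariant factors of ∂_1 are all 1, so H_0 ≅ Z.
  H_1: rank ker ∂_1 − rank ∂_2 = (18 − 6) − 12 = 0, and ∂_2 has invariant factor 2 > 1, so H_1 ≅ Z/2Z.
  H_2: rank ker ∂_2 − rank ∂_3 = (12 − 12) − 0 = 0, and there is no ∂_3, so H_2 ≅ 0.

(K is a triangulation of the real projective plane RP^2.)

Hence the Betti numbers are b_0 = 1, b_1 = 0, b_2 = 0.

b_0 = 1, b_1 = 0, b_2 = 0.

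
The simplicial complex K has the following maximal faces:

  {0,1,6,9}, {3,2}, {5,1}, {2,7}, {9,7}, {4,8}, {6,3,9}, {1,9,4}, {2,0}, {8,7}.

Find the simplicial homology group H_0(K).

H_0 = Z.

Fix the vertex order 0 < 1 < 2 < 3 < 4 < 5 < 6 < 7 < 8 < 9 and write every simplex with vertices in increasing order. Then dim K = 3 and the simplices of K are:

  0-simplices (10): [0], [1], [2], [3], [4], [5], [6], [7], [8], [9]
  1-simplices (17): [0,1], [0,2], [0,6], [0,9], [1,4], [1,5], [1,6], [1,9], [2,3], [2,7], [3,6], [3,9], [4,8], [4,9], [6,9], [7,8], [7,9]
  2-simplices (6): [0,1,6], [0,1,9], [0,6,9], [1,4,9], [1,6,9], [3,6,9]
  3-simplices (1): [0,1,6,9]

so the chain groups are C_0 ≅ Z^10, C_1 ≅ Z^17, C_2 ≅ Z^6, C_3 ≅ Z^1.

∂_1: C_1 → C_0 is given by ∂[p,q] = [q] − [p]. For instance
  ∂[0,2] = [2] − [0].
As a 10×17 matrix over Z this has rank 9, with invariant factors (1,1,1,1,1,1,1,1,1).

The boundary map ∂_2: C_2 → C_1 maps a triangle to the signed sum of its edges. For instance
  ∂[0,1,6] = [1,6] − [0,6] + [0,1],
  ∂[0,6,9] = [6,9] − [0,9] + [0,6].
The resulting 17×6 matrix has rank 5, and its Smith normal form has invariant factors (1,1,1,1,1).

Boundary ∂_3: C_3 → C_2 sends each 3-simplex σ to the alternating sum Σ_i (−1)^i (σ with its i-th vertex removed). For instance
  ∂[0,1,6,9] = [1,6,9] − [0,6,9] + [0,1,9] − [0,1,6].
The 6×1 boundary matrix has rank 1 and Smith normal form diag(1).

Now H_k = ker ∂_k / im ∂_{k+1}, so:

  H_0: rank C_0 − rank ∂_1 = 10 − 9 = 1, and the invariant factors of ∂_1 are all 1, so H_0 = Z.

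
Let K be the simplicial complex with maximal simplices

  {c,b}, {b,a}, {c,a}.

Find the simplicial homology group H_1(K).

H_1 = Z.

Take the total order a < b < c on the vertex set. Then K (dimension 1) consists of the simplices:

  0-simplices (3): a, b, c
  1-simplices (3): ab, ac, bc

so the chain groups are C_0 ≅ Z^3, C_1 ≅ Z^3.

Boundary ∂_1: C_1 → C_0 maps an edge to its endpoints' difference, ∂[p,q] = q − p. For instance
  ∂ab = b − a.
As a 3×3 matrix over Z this has rank 2, with invariant factors (1,1).

Reading off H_k = ker ∂_k / im ∂_{k+1}:

  H_1: rank ker ∂_1 − rank ∂_2 = (3 − 2) − 0 = 1, and there is no ∂_2, so H_1 ≅ Z.

(K is a triangulation of the circle S^1.)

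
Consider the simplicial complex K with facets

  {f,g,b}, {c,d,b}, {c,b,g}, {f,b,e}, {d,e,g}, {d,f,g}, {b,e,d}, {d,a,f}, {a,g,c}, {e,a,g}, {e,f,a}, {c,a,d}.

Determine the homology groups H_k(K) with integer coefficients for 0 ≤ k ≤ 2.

H_0 ≅ Z,  H_1 ≅ Z/2Z,  H_2 = 0.

Take the total order a < b < c < d < e < f < g on the vertex set. Then K (dimension 2) consists of the simplices:

  0-simplices (7): a, b, c, d, e, f, g
  1-simplices (18): ac, ad, ae, af, ag, bc, bd, be, bf, bg, cd, cg, de, df, dg, ef, eg, fg
  2-simplices (12): acd, acg, adf, aef, aeg, bcd, bcg, bde, bef, bfg, deg, dfg

Hence C_0 ≅ Z^7, C_1 ≅ Z^18, C_2 ≅ Z^12.

∂_1: C_1 → C_0 maps an edge to its endpoints' difference, ∂[p,q] = q − p.
The resulting 7×18 matrix has rank 6, and its Smith normal form has invariant factors (1,1,1,1,1,1).

The boundary map ∂_2: C_2 → C_1 sends each 2-simplex [p,q,r] to [q,r] − [p,r] + [p,q]. For instance
  ∂bde = de − be + bd,
  ∂bef = ef − bf + be.
The 18×12 boundary matrix has rank 12 and Smith normal form diag(1,1,1,1,1,1,1,1,1,1,1,2).

Now H_k = ker ∂_k / im ∂_{k+1}, so:

  H_0: rank C_0 − rank ∂_1 = 7 − 6 = 1, and the invariant factors of ∂_1 are all 1, so H_0 ≅ Z.
  H_1: rank ker ∂_1 − rank ∂_2 = (18 − 6) − 12 = 0, and ∂_2 has invariant factor 2 > 1, so H_1 ≅ Z/2Z.
  H_2: rank ker ∂_2 − rank ∂_3 = (12 − 12) − 0 = 0, and there is no ∂_3, so H_2 ≅ 0.

(K is a triangulation of the real projective plane RP^2.)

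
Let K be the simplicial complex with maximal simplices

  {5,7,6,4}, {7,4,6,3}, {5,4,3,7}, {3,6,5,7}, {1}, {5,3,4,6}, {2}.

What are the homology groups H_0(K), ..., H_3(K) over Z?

We work with the vertex ordering 1 < 2 < 3 < 4 < 5 < 6 < 7. The simplices of K, each written with vertices in increasing order, are:

  0-simplices (7): [1], [2], [3], [4], [5], [6], [7]
  1-simplices (10): [3,4], [3,5], [3,6], [3,7], [4,5], [4,6], [4,7], [5,6], [5,7], [6,7]
  2-simplices (10): [3,4,5], [3,4,6], [3,4,7], [3,5,6], [3,5,7], [3,6,7], [4,5,6], [4,5,7], [4,6,7], [5,6,7]
  3-simplices (5): [3,4,5,6], [3,4,5,7], [3,4,6,7], [3,5,6,7], [4,5,6,7]

so the chain groups are C_0 ≅ Z^7, C_1 ≅ Z^10, C_2 ≅ Z^10, C_3 ≅ Z^5.

Boundary ∂_1: C_1 → C_0 is given by ∂[p,q] = [q] − [p].
The 7×10 boundary matrix has rank 4 and Smith normal form diag(1,1,1,1).

Boundary ∂_2: C_2 → C_1 sends each 2-simplex [p,q,r] to [q,r] − [p,r] + [p,q]. For instance
  ∂[5,6,7] = [6,7] − [5,7] + [5,6],
  ∂[3,4,6] = [4,6] − [3,6] + [3,4].
The resulting 10×10 matrix has rank 6, and its Smith normal form has invariant factors (1,1,1,1,1,1).

The boundary map ∂_3: C_3 → C_2 sends each 3-simplex σ to the alternating sum Σ_i (−1)^i (σ with its i-th vertex removed). For instance
  ∂[3,4,6,7] = [4,6,7] − [3,6,7] + [3,4,7] − [3,4,6],
  ∂[4,5,6,7] = [5,6,7] − [4,6,7] + [4,5,7] − [4,5,6].
The resulting 10×5 matrix has rank 4, and its Smith normal form has invariant factors (1,1,1,1).

Reading off H_k = ker ∂_k / im ∂_{k+1}:

  H_0: rank C_0 − rank ∂_1 = 7 − 4 = 3, and the invariant factors of ∂_1 are all 1, so H_0 ≅ Z^3.
  H_1: rank ker ∂_1 − rank ∂_2 = (10 − 4) − 6 = 0, and the invariant factors of ∂_2 are all 1, so H_1 ≅ 0.
  H_2: rank ker ∂_2 − rank ∂_3 = (10 − 6) − 4 = 0, and the invariant factors of ∂_3 are all 1, so H_2 ≅ 0.
  H_3: rank ker ∂_3 − rank ∂_4 = (5 − 4) − 0 = 1, and there is no ∂_4, so H_3 ≅ Z.

H_0 = Z^3,  H_1 = 0,  H_2 = 0,  H_3 = Z.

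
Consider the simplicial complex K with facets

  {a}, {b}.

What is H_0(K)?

Order the vertices as a < b. Listing each simplex with vertices in this order, K has dimension 0 with simplices:

  0-simplices (2): a, b

so the chain groups are C_0 ≅ Z^2.

Now H_k = ker ∂_k / im ∂_{k+1}, so:

  H_0: rank C_0 − rank ∂_1 = 2 − 0 = 2, and there is no ∂_1, so H_0 = Z^2.

H_0 = Z^2.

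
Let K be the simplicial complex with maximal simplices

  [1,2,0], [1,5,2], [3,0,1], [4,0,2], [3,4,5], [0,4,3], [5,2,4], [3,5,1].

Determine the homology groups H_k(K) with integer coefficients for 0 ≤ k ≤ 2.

H_0 ≅ Z,  H_1 = 0,  H_2 ≅ Z.

Order the vertices as 0 < 1 < 2 < 3 < 4 < 5. Listing each simplex with vertices in this order, K has dimension 2 with simplices:

  0-simplices (6): [0], [1], [2], [3], [4], [5]
  1-simplices (12): [0,1], [0,2], [0,3], [0,4], [1,2], [1,3], [1,5], [2,4], [2,5], [3,4], [3,5], [4,5]
  2-simplices (8): [0,1,2], [0,1,3], [0,2,4], [0,3,4], [1,2,5], [1,3,5], [2,4,5], [3,4,5]

Hence C_0 ≅ Z^6, C_1 ≅ Z^12, C_2 ≅ Z^8.

The boundary map ∂_1: C_1 → C_0 sends each edge [p,q] (with p < q) to q − p. For instance
  ∂[2,5] = [5] − [2].
The 6×12 boundary matrix has rank 5 and Smith normal form diag(1,1,1,1,1).

The boundary map ∂_2: C_2 → C_1 sends each 2-simplex [p,q,r] to [q,r] − [p,r] + [p,q]. For instance
  ∂[0,1,2] = [1,2] − [0,2] + [0,1],
  ∂[2,4,5] = [4,5] − [2,5] + [2,4].
The 12×8 boundary matrix has rank 7 and Smith normal form diag(1,1,1,1,1,1,1).

Computing H_k = (kernel of ∂_k) / (image of ∂_{k+1}):

  H_0: rank C_0 − rank ∂_1 = 6 − 5 = 1, and the invariant factors of ∂_1 are all 1, so H_0 ≅ Z.
  H_1: rank ker ∂_1 − rank ∂_2 = (12 − 5) − 7 = 0, and the invariant factors of ∂_2 are all 1, so H_1 ≅ 0.
  H_2: rank ker ∂_2 − rank ∂_3 = (8 − 7) − 0 = 1, and there is no ∂_3, so H_2 ≅ Z.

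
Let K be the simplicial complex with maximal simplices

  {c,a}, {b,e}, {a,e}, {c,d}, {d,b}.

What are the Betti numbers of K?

Order the vertices as a < b < c < d < e. Listing each simplex with vertices in this order, K has dimension 1 with simplices:

  0-simplices (5): a, b, c, d, e
  1-simplices (5): ac, ae, bd, be, cd

Hence C_0 ≅ Z^5, C_1 ≅ Z^5.

Boundary ∂_1: C_1 → C_0 sends each edge [p,q] (with p < q) to q − p.
This gives a 5×5 integer matrix of rank 4; reducing to Smith normal form yields diagonal entries (1,1,1,1).

From H_k ≅ ker(∂_k) / im(∂_{k+1}) we obtain:

  H_0: rank C_0 − rank ∂_1 = 5 − 4 = 1, and the invariant factors of ∂_1 are all 1, so H_0 ≅ Z.
  H_1: rank ker ∂_1 − rank ∂_2 = (5 − 4) − 0 = 1, and there is no ∂_2, so H_1 ≅ Z.

As a check, the Euler characteristic is 5 − 5 = 0, which agrees with 1 − 1 = 0.
(K is a triangulation of the circle S^1.)

Hence the Betti numbers are b_0 = 1, b_1 = 1.

b_0 = 1, b_1 = 1.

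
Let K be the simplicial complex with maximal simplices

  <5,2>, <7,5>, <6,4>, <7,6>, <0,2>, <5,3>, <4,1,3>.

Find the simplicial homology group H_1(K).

H_1 = Z.

We work with the vertex ordering 0 < 1 < 2 < 3 < 4 < 5 < 6 < 7. The simplices of K, each written with vertices in increasing order, are:

  0-simplices (8): [0], [1], [2], [3], [4], [5], [6], [7]
  1-simplices (9): [0,2], [1,3], [1,4], [2,5], [3,4], [3,5], [4,6], [5,7], [6,7]
  2-simplices (1): [1,3,4]

Hence C_0 ≅ Z^8, C_1 ≅ Z^9, C_2 ≅ Z^1.

∂_1: C_1 → C_0 sends each edge [p,q] (with p < q) to q − p. For instance
  ∂[0,2] = [2] − [0].
The resulting 8×9 matrix has rank 7, and its Smith normal form has invariant factors (1,1,1,1,1,1,1).

The boundary map ∂_2: C_2 → C_1 acts by ∂[p,q,r] = [q,r] − [p,r] + [p,q]. For instance
  ∂[1,3,4] = [3,4] − [1,4] + [1,3].
This gives a 9×1 integer matrix of rank 1; reducing to Smith normal form yields diagonal entries (1).

Computing H_k = (kernel of ∂_k) / (image of ∂_{k+1}):

  H_1: rank ker ∂_1 − rank ∂_2 = (9 − 7) − 1 = 1, and the invariant factors of ∂_2 are all 1, so H_1 = Z.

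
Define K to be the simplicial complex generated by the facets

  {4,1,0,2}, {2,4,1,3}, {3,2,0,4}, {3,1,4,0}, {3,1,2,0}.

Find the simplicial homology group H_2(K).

H_2 ≅ 0.

Order the vertices as 0 < 1 < 2 < 3 < 4. Listing each simplex with vertices in this order, K has dimension 3 with simplices:

  0-simplices (5): [0], [1], [2], [3], [4]
  1-simplices (10): [0,1], [0,2], [0,3], [0,4], [1,2], [1,3], [1,4], [2,3], [2,4], [3,4]
  2-simplices (10): [0,1,2], [0,1,3], [0,1,4], [0,2,3], [0,2,4], [0,3,4], [1,2,3], [1,2,4], [1,3,4], [2,3,4]
  3-simplices (5): [0,1,2,3], [0,1,2,4], [0,1,3,4], [0,2,3,4], [1,2,3,4]

so the chain groups are C_0 ≅ Z^5, C_1 ≅ Z^10, C_2 ≅ Z^10, C_3 ≅ Z^5.

The boundary map ∂_1: C_1 → C_0 sends each edge [p,q] (with p < q) to q − p.
The resulting 5×10 matrix has rank 4, and its Smith normal form has invariant factors (1,1,1,1).

The boundary map ∂_2: C_2 → C_1 maps a triangle to the signed sum of its edges. For instance
  ∂[0,1,2] = [1,2] − [0,2] + [0,1],
  ∂[0,1,4] = [1,4] − [0,4] + [0,1].
This gives a 10×10 integer matrix of rank 6; reducing to Smith normal form yields diagonal entries (1,1,1,1,1,1).

The boundary map ∂_3: C_3 → C_2 sends each 3-simplex σ to the alternating sum Σ_i (−1)^i (σ with its i-th vertex removed). For instance
  ∂[0,1,2,4] = [1,2,4] − [0,2,4] + [0,1,4] − [0,1,2],
  ∂[0,1,2,3] = [1,2,3] − [0,2,3] + [0,1,3] − [0,1,2].
The resulting 10×5 matrix has rank 4, and its Smith normal form has invariant factors (1,1,1,1).

Now H_k = ker ∂_k / im ∂_{k+1}, so:

  H_2: rank ker ∂_2 − rank ∂_3 = (10 − 6) − 4 = 0, and the invariant factors of ∂_3 are all 1, so H_2 ≅ 0.

(K is a triangulation of the 3-sphere S^3.)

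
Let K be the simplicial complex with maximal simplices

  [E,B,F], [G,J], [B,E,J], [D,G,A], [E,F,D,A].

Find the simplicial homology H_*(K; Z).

H_0 ≅ Z,  H_1 ≅ Z,  H_2 = 0,  H_3 = 0.

Fix the vertex order A < B < D < E < F < G < J and write every simplex with vertices in increasing order. Then dim K = 3 and the simplices of K are:

  0-simplices (7): A, B, D, E, F, G, J
  1-simplices (13): AD, AE, AF, AG, BE, BF, BJ, DE, DF, DG, EF, EJ, GJ
  2-simplices (7): ADE, ADF, ADG, AEF, BEF, BEJ, DEF
  3-simplices (1): ADEF

so the chain groups are C_0 ≅ Z^7, C_1 ≅ Z^13, C_2 ≅ Z^7, C_3 ≅ Z^1.

∂_1: C_1 → C_0 sends each edge [p,q] (with p < q) to q − p.
The 7×13 boundary matrix has rank 6 and Smith normal form diag(1,1,1,1,1,1).

The boundary map ∂_2: C_2 → C_1 maps a triangle to the signed sum of its edges. For instance
  ∂DEF = EF − DF + DE,
  ∂ADF = DF − AF + AD.
This gives a 13×7 integer matrix of rank 6; reducing to Smith normal form yields diagonal entries (1,1,1,1,1,1).

∂_3: C_3 → C_2 sends each 3-simplex σ to the alternating sum Σ_i (−1)^i (σ with its i-th vertex removed). For instance
  ∂ADEF = DEF − AEF + ADF − ADE.
This gives a 7×1 integer matrix of rank 1; reducing to Smith normal form yields diagonal entries (1).

From H_k ≅ ker(∂_k) / im(∂_{k+1}) we obtain:

  H_0: rank C_0 − rank ∂_1 = 7 − 6 = 1, and the invariant factors of ∂_1 are all 1, so H_0 = Z.
  H_1: rank ker ∂_1 − rank ∂_2 = (13 − 6) − 6 = 1, and the invariant factors of ∂_2 are all 1, so H_1 = Z.
  H_2: rank ker ∂_2 − rank ∂_3 = (7 − 6) − 1 = 0, and the invariant factors of ∂_3 are all 1, so H_2 = 0.
  H_3: rank ker ∂_3 − rank ∂_4 = (1 − 1) − 0 = 0, and there is no ∂_4, so H_3 = 0.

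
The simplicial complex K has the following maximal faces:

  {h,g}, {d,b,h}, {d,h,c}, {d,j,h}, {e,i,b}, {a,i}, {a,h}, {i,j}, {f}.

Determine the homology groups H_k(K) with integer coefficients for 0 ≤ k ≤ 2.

Fix the vertex order a < b < c < d < e < f < g < h < i < j and write every simplex with vertices in increasing order. Then dim K = 2 and the simplices of K are:

  0-simplices (10): a, b, c, d, e, f, g, h, i, j
  1-simplices (14): ah, ai, bd, be, bh, bi, cd, ch, dh, dj, ei, gh, hj, ij
  2-simplices (4): bdh, bei, cdh, dhj

Hence C_0 ≅ Z^10, C_1 ≅ Z^14, C_2 ≅ Z^4.

The boundary map ∂_1: C_1 → C_0 is given by ∂[p,q] = [q] − [p].
This gives a 10×14 integer matrix of rank 8; reducing to Smith normal form yields diagonal entries (1,1,1,1,1,1,1,1).

The boundary map ∂_2: C_2 → C_1 acts by ∂[p,q,r] = [q,r] − [p,r] + [p,q]. For instance
  ∂bei = ei − bi + be,
  ∂cdh = dh − ch + cd.
As a 14×4 matrix over Z this has rank 4, with invariant factors (1,1,1,1).

Now H_k = ker ∂_k / im ∂_{k+1}, so:

  H_0: rank C_0 − rank ∂_1 = 10 − 8 = 2, and the invariant factors of ∂_1 are all 1, so H_0 ≅ Z^2.
  H_1: rank ker ∂_1 − rank ∂_2 = (14 − 8) − 4 = 2, and the invariant factors of ∂_2 are all 1, so H_1 ≅ Z^2.
  H_2: rank ker ∂_2 − rank ∂_3 = (4 − 4) − 0 = 0, and there is no ∂_3, so H_2 ≅ 0.

As a check, the Euler characteristic is 10 − 14 + 4 = 0, which agrees with 2 − 2 + 0 = 0.

H_0 = Z^2,  H_1 = Z^2,  H_2 = 0.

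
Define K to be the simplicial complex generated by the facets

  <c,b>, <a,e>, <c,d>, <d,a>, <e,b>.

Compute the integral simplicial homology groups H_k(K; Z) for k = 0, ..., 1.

Order the vertices as a < b < c < d < e. Listing each simplex with vertices in this order, K has dimension 1 with simplices:

  0-simplices (5): a, b, c, d, e
  1-simplices (5): ad, ae, bc, be, cd

so the chain groups are C_0 ≅ Z^5, C_1 ≅ Z^5.

∂_1: C_1 → C_0 is given by ∂[p,q] = [q] − [p]. For instance
  ∂ad = d − a.
The resulting 5×5 matrix has rank 4, and its Smith normal form has invariant factors (1,1,1,1).

Computing H_k = (kernel of ∂_k) / (image of ∂_{k+1}):

  H_0: rank C_0 − rank ∂_1 = 5 − 4 = 1, and the invariant factors of ∂_1 are all 1, so H_0 ≅ Z.
  H_1: rank ker ∂_1 − rank ∂_2 = (5 − 4) − 0 = 1, and there is no ∂_2, so H_1 ≅ Z.

(K is a triangulation of the circle S^1.)

H_0 ≅ Z,  H_1 ≅ Z.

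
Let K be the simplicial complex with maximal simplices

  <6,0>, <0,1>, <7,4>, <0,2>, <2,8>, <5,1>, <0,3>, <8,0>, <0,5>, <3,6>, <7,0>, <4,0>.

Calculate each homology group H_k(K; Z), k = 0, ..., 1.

H_0 = Z,  H_1 = Z^4.

Fix the vertex order 0 < 1 < 2 < 3 < 4 < 5 < 6 < 7 < 8 and write every simplex with vertices in increasing order. Then dim K = 1 and the simplices of K are:

  0-simplices (9): [0], [1], [2], [3], [4], [5], [6], [7], [8]
  1-simplices (12): [0,1], [0,2], [0,3], [0,4], [0,5], [0,6], [0,7], [0,8], [1,5], [2,8], [3,6], [4,7]

Hence C_0 ≅ Z^9, C_1 ≅ Z^12.

The boundary map ∂_1: C_1 → C_0 is given by ∂[p,q] = [q] − [p].
This gives a 9×12 integer matrix of rank 8; reducing to Smith normal form yields diagonal entries (1,1,1,1,1,1,1,1).

From H_k ≅ ker(∂_k) / im(∂_{k+1}) we obtain:

  H_0: rank C_0 − rank ∂_1 = 9 − 8 = 1, and the invariant factors of ∂_1 are all 1, so H_0 ≅ Z.
  H_1: rank ker ∂_1 − rank ∂_2 = (12 − 8) − 0 = 4, and there is no ∂_2, so H_1 ≅ Z^4.

(K is a triangulation of a wedge of 4 circles.)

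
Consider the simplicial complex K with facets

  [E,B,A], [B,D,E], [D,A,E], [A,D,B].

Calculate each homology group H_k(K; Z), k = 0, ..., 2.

H_0 = Z,  H_1 = 0,  H_2 = Z.

Take the total order A < B < D < E on the vertex set. Then K (dimension 2) consists of the simplices:

  0-simplices (4): A, B, D, E
  1-simplices (6): AB, AD, AE, BD, BE, DE
  2-simplices (4): ABD, ABE, ADE, BDE

Hence C_0 ≅ Z^4, C_1 ≅ Z^6, C_2 ≅ Z^4.

Boundary ∂_1: C_1 → C_0 is given by ∂[p,q] = [q] − [p]. For instance
  ∂AE = E − A.
This gives a 4×6 integer matrix of rank 3; reducing to Smith normal form yields diagonal entries (1,1,1).

The boundary map ∂_2: C_2 → C_1 sends each 2-simplex [p,q,r] to [q,r] − [p,r] + [p,q]. For instance
  ∂BDE = DE − BE + BD,
  ∂ABD = BD − AD + AB.
The resulting 6×4 matrix has rank 3, and its Smith normal form has invariant factors (1,1,1).

Now H_k = ker ∂_k / im ∂_{k+1}, so:

  H_0: rank C_0 − rank ∂_1 = 4 − 3 = 1, and the invariant factors of ∂_1 are all 1, so H_0 = Z.
  H_1: rank ker ∂_1 − rank ∂_2 = (6 − 3) − 3 = 0, and the invariant factors of ∂_2 are all 1, so H_1 = 0.
  H_2: rank ker ∂_2 − rank ∂_3 = (4 − 3) − 0 = 1, and there is no ∂_3, so H_2 = Z.

As a check, the Euler characteristic is 4 − 6 + 4 = 2, which agrees with 1 − 0 + 1 = 2.
(K is a triangulation of the 2-sphere S^2.)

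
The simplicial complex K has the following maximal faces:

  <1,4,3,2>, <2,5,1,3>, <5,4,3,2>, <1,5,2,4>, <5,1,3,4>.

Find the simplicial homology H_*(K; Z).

H_0 = Z,  H_1 = 0,  H_2 = 0,  H_3 = Z.

Order the vertices as 1 < 2 < 3 < 4 < 5. Listing each simplex with vertices in this order, K has dimension 3 with simplices:

  0-simplices (5): [1], [2], [3], [4], [5]
  1-simplices (10): [1,2], [1,3], [1,4], [1,5], [2,3], [2,4], [2,5], [3,4], [3,5], [4,5]
  2-simplices (10): [1,2,3], [1,2,4], [1,2,5], [1,3,4], [1,3,5], [1,4,5], [2,3,4], [2,3,5], [2,4,5], [3,4,5]
  3-simplices (5): [1,2,3,4], [1,2,3,5], [1,2,4,5], [1,3,4,5], [2,3,4,5]

Hence C_0 ≅ Z^5, C_1 ≅ Z^10, C_2 ≅ Z^10, C_3 ≅ Z^5.

∂_1: C_1 → C_0 maps an edge to its endpoints' difference, ∂[p,q] = q − p.
The resulting 5×10 matrix has rank 4, and its Smith normal form has invariant factors (1,1,1,1).

∂_2: C_2 → C_1 acts by ∂[p,q,r] = [q,r] − [p,r] + [p,q]. For instance
  ∂[1,3,5] = [3,5] − [1,5] + [1,3],
  ∂[2,3,4] = [3,4] − [2,4] + [2,3].
As a 10×10 matrix over Z this has rank 6, with invariant factors (1,1,1,1,1,1).

∂_3: C_3 → C_2 sends each 3-simplex σ to the alternating sum Σ_i (−1)^i (σ with its i-th vertex removed). For instance
  ∂[1,2,4,5] = [2,4,5] − [1,4,5] + [1,2,5] − [1,2,4],
  ∂[1,2,3,4] = [2,3,4] − [1,3,4] + [1,2,4] − [1,2,3].
The resulting 10×5 matrix has rank 4, and its Smith normal form has invariant factors (1,1,1,1).

Computing H_k = (kernel of ∂_k) / (image of ∂_{k+1}):

  H_0: rank C_0 − rank ∂_1 = 5 − 4 = 1, and the invariant factors of ∂_1 are all 1, so H_0 ≅ Z.
  H_1: rank ker ∂_1 − rank ∂_2 = (10 − 4) − 6 = 0, and the invariant factors of ∂_2 are all 1, so H_1 ≅ 0.
  H_2: rank ker ∂_2 − rank ∂_3 = (10 − 6) − 4 = 0, and the invariant factors of ∂_3 are all 1, so H_2 ≅ 0.
  H_3: rank ker ∂_3 − rank ∂_4 = (5 − 4) − 0 = 1, and there is no ∂_4, so H_3 ≅ Z.

As a check, the Euler characteristic is 5 − 10 + 10 − 5 = 0, which agrees with 1 − 0 + 0 − 1 = 0.
(K is a triangulation of the 3-sphere S^3.)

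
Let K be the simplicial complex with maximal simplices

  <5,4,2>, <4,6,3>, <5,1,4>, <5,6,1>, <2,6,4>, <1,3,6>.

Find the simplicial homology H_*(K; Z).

H_0 = Z,  H_1 = Z,  H_2 = 0.

Take the total order 1 < 2 < 3 < 4 < 5 < 6 on the vertex set. Then K (dimension 2) consists of the simplices:

  0-simplices (6): [1], [2], [3], [4], [5], [6]
  1-simplices (12): [1,3], [1,4], [1,5], [1,6], [2,4], [2,5], [2,6], [3,4], [3,6], [4,5], [4,6], [5,6]
  2-simplices (6): [1,3,6], [1,4,5], [1,5,6], [2,4,5], [2,4,6], [3,4,6]

giving chain groups C_0 ≅ Z^6, C_1 ≅ Z^12, C_2 ≅ Z^6.

The boundary map ∂_1: C_1 → C_0 maps an edge to its endpoints' difference, ∂[p,q] = q − p.
As a 6×12 matrix over Z this has rank 5, with invariant factors (1,1,1,1,1).

The boundary map ∂_2: C_2 → C_1 maps a triangle to the signed sum of its edges. For instance
  ∂[3,4,6] = [4,6] − [3,6] + [3,4],
  ∂[1,3,6] = [3,6] − [1,6] + [1,3].
This gives a 12×6 integer matrix of rank 6; reducing to Smith normal form yields diagonal entries (1,1,1,1,1,1).

Reading off H_k = ker ∂_k / im ∂_{k+1}:

  H_0: rank C_0 − rank ∂_1 = 6 − 5 = 1, and the invariant factors of ∂_1 are all 1, so H_0 ≅ Z.
  H_1: rank ker ∂_1 − rank ∂_2 = (12 − 5) − 6 = 1, and the invariant factors of ∂_2 are all 1, so H_1 ≅ Z.
  H_2: rank ker ∂_2 − rank ∂_3 = (6 − 6) − 0 = 0, and there is no ∂_3, so H_2 ≅ 0.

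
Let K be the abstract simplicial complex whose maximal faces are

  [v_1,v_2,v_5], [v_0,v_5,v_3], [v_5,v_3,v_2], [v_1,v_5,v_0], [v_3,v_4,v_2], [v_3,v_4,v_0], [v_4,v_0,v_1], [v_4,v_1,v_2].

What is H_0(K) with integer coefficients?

Fix the vertex order v_0 < v_1 < v_2 < v_3 < v_4 < v_5 and write every simplex with vertices in increasing order. Then dim K = 2 and the simplices of K are:

  0-simplices (6): [v_0], [v_1], [v_2], [v_3], [v_4], [v_5]
  1-simplices (12): [v_0,v_1], [v_0,v_3], [v_0,v_4], [v_0,v_5], [v_1,v_2], [v_1,v_4], [v_1,v_5], [v_2,v_3], [v_2,v_4], [v_2,v_5], [v_3,v_4], [v_3,v_5]
  2-simplices (8): [v_0,v_1,v_4], [v_0,v_1,v_5], [v_0,v_3,v_4], [v_0,v_3,v_5], [v_1,v_2,v_4], [v_1,v_2,v_5], [v_2,v_3,v_4], [v_2,v_3,v_5]

so the chain groups are C_0 ≅ Z^6, C_1 ≅ Z^12, C_2 ≅ Z^8.

The boundary map ∂_1: C_1 → C_0 is given by ∂[p,q] = [q] − [p].
As a 6×12 matrix over Z this has rank 5, with invariant factors (1,1,1,1,1).

The boundary map ∂_2: C_2 → C_1 maps a triangle to the signed sum of its edges. For instance
  ∂[v_2,v_3,v_4] = [v_3,v_4] − [v_2,v_4] + [v_2,v_3],
  ∂[v_0,v_3,v_4] = [v_3,v_4] − [v_0,v_4] + [v_0,v_3].
The 12×8 boundary matrix has rank 7 and Smith normal form diag(1,1,1,1,1,1,1).

Now H_k = ker ∂_k / im ∂_{k+1}, so:

  H_0: rank C_0 − rank ∂_1 = 6 − 5 = 1, and the invariant factors of ∂_1 are all 1, so H_0 = Z.

H_0 = Z.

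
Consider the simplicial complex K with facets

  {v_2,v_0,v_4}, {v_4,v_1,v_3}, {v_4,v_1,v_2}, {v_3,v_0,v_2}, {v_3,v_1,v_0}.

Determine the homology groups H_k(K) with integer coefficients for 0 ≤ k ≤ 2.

H_0 = Z,  H_1 = Z,  H_2 = 0.

We work with the vertex ordering v_0 < v_1 < v_2 < v_3 < v_4. The simplices of K, each written with vertices in increasing order, are:

  0-simplices (5): [v_0], [v_1], [v_2], [v_3], [v_4]
  1-simplices (10): [v_0,v_1], [v_0,v_2], [v_0,v_3], [v_0,v_4], [v_1,v_2], [v_1,v_3], [v_1,v_4], [v_2,v_3], [v_2,v_4], [v_3,v_4]
  2-simplices (5): [v_0,v_1,v_3], [v_0,v_2,v_3], [v_0,v_2,v_4], [v_1,v_2,v_4], [v_1,v_3,v_4]

Hence C_0 ≅ Z^5, C_1 ≅ Z^10, C_2 ≅ Z^5.

Boundary ∂_1: C_1 → C_0 sends each edge [p,q] (with p < q) to q − p. For instance
  ∂[v_0,v_4] = [v_4] − [v_0].
This gives a 5×10 integer matrix of rank 4; reducing to Smith normal form yields diagonal entries (1,1,1,1).

∂_2: C_2 → C_1 maps a triangle to the signed sum of its edges. For instance
  ∂[v_1,v_2,v_4] = [v_2,v_4] − [v_1,v_4] + [v_1,v_2],
  ∂[v_0,v_2,v_4] = [v_2,v_4] − [v_0,v_4] + [v_0,v_2].
The 10×5 boundary matrix has rank 5 and Smith normal form diag(1,1,1,1,1).

Reading off H_k = ker ∂_k / im ∂_{k+1}:

  H_0: rank C_0 − rank ∂_1 = 5 − 4 = 1, and the invariant factors of ∂_1 are all 1, so H_0 = Z.
  H_1: rank ker ∂_1 − rank ∂_2 = (10 − 4) − 5 = 1, and the invariant factors of ∂_2 are all 1, so H_1 = Z.
  H_2: rank ker ∂_2 − rank ∂_3 = (5 − 5) − 0 = 0, and there is no ∂_3, so H_2 = 0.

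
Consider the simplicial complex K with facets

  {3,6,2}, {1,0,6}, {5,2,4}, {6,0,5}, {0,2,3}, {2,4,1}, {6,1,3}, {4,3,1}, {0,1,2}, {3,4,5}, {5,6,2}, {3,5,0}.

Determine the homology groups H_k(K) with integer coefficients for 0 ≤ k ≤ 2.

H_0 ≅ Z,  H_1 ≅ Z/2,  H_2 = 0.

Order the vertices as 0 < 1 < 2 < 3 < 4 < 5 < 6. Listing each simplex with vertices in this order, K has dimension 2 with simplices:

  0-simplices (7): [0], [1], [2], [3], [4], [5], [6]
  1-simplices (18): [0,1], [0,2], [0,3], [0,5], [0,6], [1,2], [1,3], [1,4], [1,6], [2,3], [2,4], [2,5], [2,6], [3,4], [3,5], [3,6], [4,5], [5,6]
  2-simplices (12): [0,1,2], [0,1,6], [0,2,3], [0,3,5], [0,5,6], [1,2,4], [1,3,4], [1,3,6], [2,3,6], [2,4,5], [2,5,6], [3,4,5]

so the chain groups are C_0 ≅ Z^7, C_1 ≅ Z^18, C_2 ≅ Z^12.

Boundary ∂_1: C_1 → C_0 is given by ∂[p,q] = [q] − [p]. For instance
  ∂[3,5] = [5] − [3].
The 7×18 boundary matrix has rank 6 and Smith normal form diag(1,1,1,1,1,1).

The boundary map ∂_2: C_2 → C_1 acts by ∂[p,q,r] = [q,r] − [p,r] + [p,q]. For instance
  ∂[0,3,5] = [3,5] − [0,5] + [0,3],
  ∂[1,2,4] = [2,4] − [1,4] + [1,2].
This gives a 18×12 integer matrix of rank 12; reducing to Smith normal form yields diagonal entries (1,1,1,1,1,1,1,1,1,1,1,2).

Now H_k = ker ∂_k / im ∂_{k+1}, so:

  H_0: rank C_0 − rank ∂_1 = 7 − 6 = 1, and the invariant factors of ∂_1 are all 1, so H_0 ≅ Z.
  H_1: rank ker ∂_1 − rank ∂_2 = (18 − 6) − 12 = 0, and ∂_2 has invariant factor 2 > 1, so H_1 ≅ Z/2.
  H_2: rank ker ∂_2 − rank ∂_3 = (12 − 12) − 0 = 0, and there is no ∂_3, so H_2 ≅ 0.

(K is a triangulation of the real projective plane RP^2.)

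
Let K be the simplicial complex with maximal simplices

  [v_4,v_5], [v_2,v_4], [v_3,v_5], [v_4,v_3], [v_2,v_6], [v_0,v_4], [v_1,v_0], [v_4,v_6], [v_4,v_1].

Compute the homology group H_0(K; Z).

H_0 ≅ Z.

We work with the vertex ordering v_0 < v_1 < v_2 < v_3 < v_4 < v_5 < v_6. The simplices of K, each written with vertices in increasing order, are:

  0-simplices (7): [v_0], [v_1], [v_2], [v_3], [v_4], [v_5], [v_6]
  1-simplices (9): [v_0,v_1], [v_0,v_4], [v_1,v_4], [v_2,v_4], [v_2,v_6], [v_3,v_4], [v_3,v_5], [v_4,v_5], [v_4,v_6]

so the chain groups are C_0 ≅ Z^7, C_1 ≅ Z^9.

∂_1: C_1 → C_0 sends each edge [p,q] (with p < q) to q − p.
The 7×9 boundary matrix has rank 6 and Smith normal form diag(1,1,1,1,1,1).

Computing H_k = (kernel of ∂_k) / (image of ∂_{k+1}):

  H_0: rank C_0 − rank ∂_1 = 7 − 6 = 1, and the invariant factors of ∂_1 are all 1, so H_0 = Z.

(K is a triangulation of a wedge of 3 circles.)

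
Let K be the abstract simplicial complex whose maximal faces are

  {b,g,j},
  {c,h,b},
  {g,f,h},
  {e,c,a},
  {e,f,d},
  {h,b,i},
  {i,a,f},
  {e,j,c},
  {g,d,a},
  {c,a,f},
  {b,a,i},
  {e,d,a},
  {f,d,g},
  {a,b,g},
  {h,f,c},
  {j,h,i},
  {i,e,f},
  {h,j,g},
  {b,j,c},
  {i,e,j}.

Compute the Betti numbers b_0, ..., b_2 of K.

b_0 = 1, b_1 = 1, b_2 = 0.

Fix the vertex order a < b < c < d < e < f < g < h < i < j and write every simplex with vertices in increasing order. Then dim K = 2 and the simplices of K are:

  0-simplices (10): a, b, c, d, e, f, g, h, i, j
  1-simplices (30): ab, ac, ad, ae, af, ag, ai, bc, bg, bh, bi, bj, ce, cf, ch, cj, de, df, dg, ef, ei, ej, fg, fh, fi, gh, gj, hi, hj, ij
  2-simplices (20): abg, abi, ace, acf, ade, adg, afi, bch, bcj, bgj, bhi, cej, cfh, def, dfg, efi, eij, fgh, ghj, hij

Hence C_0 ≅ Z^10, C_1 ≅ Z^30, C_2 ≅ Z^20.

The boundary map ∂_1: C_1 → C_0 maps an edge to its endpoints' difference, ∂[p,q] = q − p.
The resulting 10×30 matrix has rank 9, and its Smith normal form has invariant factors (1,1,1,1,1,1,1,1,1).

∂_2: C_2 → C_1 sends each 2-simplex [p,q,r] to [q,r] − [p,r] + [p,q]. For instance
  ∂dfg = fg − dg + df,
  ∂cfh = fh − ch + cf.
As a 30×20 matrix over Z this has rank 20, with invariant factors (1,1,1,1,1,1,1,1,1,1,1,1,1,1,1,1,1,1,1,2).

Computing H_k = (kernel of ∂_k) / (image of ∂_{k+1}):

  H_0: rank C_0 − rank ∂_1 = 10 − 9 = 1, and the invariant factors of ∂_1 are all 1, so H_0 = Z.
  H_1: rank ker ∂_1 − rank ∂_2 = (30 − 9) − 20 = 1, and ∂_2 has invariant factor 2 > 1, so H_1 = Z ⊕ Z/2Z.
  H_2: rank ker ∂_2 − rank ∂_3 = (20 − 20) − 0 = 0, and there is no ∂_3, so H_2 = 0.

As a check, the Euler characteristic is 10 − 30 + 20 = 0, which agrees with 1 − 1 + 0 = 0.

Hence the Betti numbers are b_0 = 1, b_1 = 1, b_2 = 0.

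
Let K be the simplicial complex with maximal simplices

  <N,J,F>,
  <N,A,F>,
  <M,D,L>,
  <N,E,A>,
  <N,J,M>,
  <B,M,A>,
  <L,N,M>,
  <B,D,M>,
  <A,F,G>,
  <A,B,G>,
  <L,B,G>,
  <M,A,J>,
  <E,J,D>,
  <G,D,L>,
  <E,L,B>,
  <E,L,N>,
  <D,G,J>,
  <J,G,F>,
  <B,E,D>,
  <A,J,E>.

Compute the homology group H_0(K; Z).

Fix the vertex order A < B < D < E < F < G < J < L < M < N and write every simplex with vertices in increasing order. Then dim K = 2 and the simplices of K are:

  0-simplices (10): A, B, D, E, F, G, J, L, M, N
  1-simplices (30): AB, AE, AF, AG, AJ, AM, AN, BD, BE, BG, BL, BM, DE, DG, DJ, DL, DM, EJ, EL, EN, FG, FJ, FN, GJ, GL, JM, JN, LM, LN, MN
  2-simplices (20): ABG, ABM, AEJ, AEN, AFG, AFN, AJM, BDE, BDM, BEL, BGL, DEJ, DGJ, DGL, DLM, ELN, FGJ, FJN, JMN, LMN

Hence C_0 ≅ Z^10, C_1 ≅ Z^30, C_2 ≅ Z^20.

∂_1: C_1 → C_0 is given by ∂[p,q] = [q] − [p].
The resulting 10×30 matrix has rank 9, and its Smith normal form has invariant factors (1,1,1,1,1,1,1,1,1).

The boundary map ∂_2: C_2 → C_1 maps a triangle to the signed sum of its edges. For instance
  ∂BDE = DE − BE + BD,
  ∂AEJ = EJ − AJ + AE.
The 30×20 boundary matrix has rank 20 and Smith normal form diag(1,1,1,1,1,1,1,1,1,1,1,1,1,1,1,1,1,1,1,2).

From H_k ≅ ker(∂_k) / im(∂_{k+1}) we obtain:

  H_0: rank C_0 − rank ∂_1 = 10 − 9 = 1, and the invariant factors of ∂_1 are all 1, so H_0 ≅ Z.

H_0 = Z.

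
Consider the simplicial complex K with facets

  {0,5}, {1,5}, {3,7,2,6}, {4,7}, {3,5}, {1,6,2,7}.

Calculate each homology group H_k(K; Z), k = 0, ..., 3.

H_0 ≅ Z,  H_1 ≅ Z,  H_2 = 0,  H_3 = 0.

Take the total order 0 < 1 < 2 < 3 < 4 < 5 < 6 < 7 on the vertex set. Then K (dimension 3) consists of the simplices:

  0-simplices (8): [0], [1], [2], [3], [4], [5], [6], [7]
  1-simplices (13): [0,5], [1,2], [1,5], [1,6], [1,7], [2,3], [2,6], [2,7], [3,5], [3,6], [3,7], [4,7], [6,7]
  2-simplices (7): [1,2,6], [1,2,7], [1,6,7], [2,3,6], [2,3,7], [2,6,7], [3,6,7]
  3-simplices (2): [1,2,6,7], [2,3,6,7]

so the chain groups are C_0 ≅ Z^8, C_1 ≅ Z^13, C_2 ≅ Z^7, C_3 ≅ Z^2.

∂_1: C_1 → C_0 maps an edge to its endpoints' difference, ∂[p,q] = q − p. For instance
  ∂[1,7] = [7] − [1].
The 8×13 boundary matrix has rank 7 and Smith normal form diag(1,1,1,1,1,1,1).

∂_2: C_2 → C_1 sends each 2-simplex [p,q,r] to [q,r] − [p,r] + [p,q]. For instance
  ∂[1,2,7] = [2,7] − [1,7] + [1,2],
  ∂[1,2,6] = [2,6] − [1,6] + [1,2].
The resulting 13×7 matrix has rank 5, and its Smith normal form has invariant factors (1,1,1,1,1).

The boundary map ∂_3: C_3 → C_2 sends each 3-simplex σ to the alternating sum Σ_i (−1)^i (σ with its i-th vertex removed). For instance
  ∂[1,2,6,7] = [2,6,7] − [1,6,7] + [1,2,7] − [1,2,6],
  ∂[2,3,6,7] = [3,6,7] − [2,6,7] + [2,3,7] − [2,3,6].
The resulting 7×2 matrix has rank 2, and its Smith normal form has invariant factors (1,1).

Reading off H_k = ker ∂_k / im ∂_{k+1}:

  H_0: rank C_0 − rank ∂_1 = 8 − 7 = 1, and the invariant factors of ∂_1 are all 1, so H_0 = Z.
  H_1: rank ker ∂_1 − rank ∂_2 = (13 − 7) − 5 = 1, and the invariant factors of ∂_2 are all 1, so H_1 = Z.
  H_2: rank ker ∂_2 − rank ∂_3 = (7 − 5) − 2 = 0, and the invariant factors of ∂_3 are all 1, so H_2 = 0.
  H_3: rank ker ∂_3 − rank ∂_4 = (2 − 2) − 0 = 0, and there is no ∂_4, so H_3 = 0.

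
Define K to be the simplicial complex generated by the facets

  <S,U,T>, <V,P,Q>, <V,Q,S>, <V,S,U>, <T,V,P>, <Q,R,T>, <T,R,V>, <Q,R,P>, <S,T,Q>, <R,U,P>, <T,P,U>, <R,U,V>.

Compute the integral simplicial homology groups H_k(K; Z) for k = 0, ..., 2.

H_0 = Z,  H_1 = Z/2,  H_2 = 0.

We work with the vertex ordering P < Q < R < S < T < U < V. The simplices of K, each written with vertices in increasing order, are:

  0-simplices (7): P, Q, R, S, T, U, V
  1-simplices (18): PQ, PR, PT, PU, PV, QR, QS, QT, QV, RT, RU, RV, ST, SU, SV, TU, TV, UV
  2-simplices (12): PQR, PQV, PRU, PTU, PTV, QRT, QST, QSV, RTV, RUV, STU, SUV

so the chain groups are C_0 ≅ Z^7, C_1 ≅ Z^18, C_2 ≅ Z^12.

Boundary ∂_1: C_1 → C_0 sends each edge [p,q] (with p < q) to q − p.
As a 7×18 matrix over Z this has rank 6, with invariant factors (1,1,1,1,1,1).

∂_2: C_2 → C_1 acts by ∂[p,q,r] = [q,r] − [p,r] + [p,q]. For instance
  ∂PQR = QR − PR + PQ,
  ∂PTV = TV − PV + PT.
This gives a 18×12 integer matrix of rank 12; reducing to Smith normal form yields diagonal entries (1,1,1,1,1,1,1,1,1,1,1,2).

From H_k ≅ ker(∂_k) / im(∂_{k+1}) we obtain:

  H_0: rank C_0 − rank ∂_1 = 7 − 6 = 1, and the invariant factors of ∂_1 are all 1, so H_0 ≅ Z.
  H_1: rank ker ∂_1 − rank ∂_2 = (18 − 6) − 12 = 0, and ∂_2 has invariant factor 2 > 1, so H_1 ≅ Z/2.
  H_2: rank ker ∂_2 − rank ∂_3 = (12 − 12) − 0 = 0, and there is no ∂_3, so H_2 ≅ 0.

(K is a triangulation of the real projective plane RP^2.)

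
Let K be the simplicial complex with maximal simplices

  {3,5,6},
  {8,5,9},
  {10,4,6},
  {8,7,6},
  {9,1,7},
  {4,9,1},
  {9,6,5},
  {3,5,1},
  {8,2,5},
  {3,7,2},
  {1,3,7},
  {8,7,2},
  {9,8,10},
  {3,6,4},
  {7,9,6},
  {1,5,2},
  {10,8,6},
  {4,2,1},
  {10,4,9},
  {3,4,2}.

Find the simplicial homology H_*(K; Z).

H_0 ≅ Z,  H_1 ≅ Z ⊕ Z/2Z,  H_2 = 0.

We work with the vertex ordering 1 < 2 < 3 < 4 < 5 < 6 < 7 < 8 < 9 < 10. The simplices of K, each written with vertices in increasing order, are:

  0-simplices (10): [1], [2], [3], [4], [5], [6], [7], [8], [9], [10]
  1-simplices (30): (30 of them)
  2-simplices (20): (20 of them)

giving chain groups C_0 ≅ Z^10, C_1 ≅ Z^30, C_2 ≅ Z^20.

The boundary map ∂_1: C_1 → C_0 sends each edge [p,q] (with p < q) to q − p. For instance
  ∂[3,5] = [5] − [3].
The resulting 10×30 matrix has rank 9, and its Smith normal form has invariant factors (1,1,1,1,1,1,1,1,1).

The boundary map ∂_2: C_2 → C_1 acts by ∂[p,q,r] = [q,r] − [p,r] + [p,q]. For instance
  ∂[2,3,7] = [3,7] − [2,7] + [2,3],
  ∂[1,4,9] = [4,9] − [1,9] + [1,4].
As a 30×20 matrix over Z this has rank 20, with invariant factors (1,1,1,1,1,1,1,1,1,1,1,1,1,1,1,1,1,1,1,2).

Reading off H_k = ker ∂_k / im ∂_{k+1}:

  H_0: rank C_0 − rank ∂_1 = 10 − 9 = 1, and the invariant factors of ∂_1 are all 1, so H_0 ≅ Z.
  H_1: rank ker ∂_1 − rank ∂_2 = (30 − 9) − 20 = 1, and ∂_2 has invariant factor 2 > 1, so H_1 ≅ Z ⊕ Z/2Z.
  H_2: rank ker ∂_2 − rank ∂_3 = (20 − 20) − 0 = 0, and there is no ∂_3, so H_2 ≅ 0.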